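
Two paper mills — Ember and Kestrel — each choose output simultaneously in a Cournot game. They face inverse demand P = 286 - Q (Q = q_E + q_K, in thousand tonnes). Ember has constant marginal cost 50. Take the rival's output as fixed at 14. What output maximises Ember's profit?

111

With the rival's output fixed at 14, Ember's profit is π_E = (286 - 14 - q_E)q_E - (50q_E) = (272 - q_E)q_E - (50q_E).
∂π_E/∂q_E = 222 - 2q_E = 0, so q_E = 111.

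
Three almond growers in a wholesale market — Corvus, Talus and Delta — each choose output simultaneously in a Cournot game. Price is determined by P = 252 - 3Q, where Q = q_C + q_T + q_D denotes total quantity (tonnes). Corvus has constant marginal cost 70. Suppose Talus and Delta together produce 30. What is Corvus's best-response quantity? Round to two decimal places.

With rivals' combined output fixed at 30, Corvus's profit is π_C = (252 - 3·30 - 3q_C)q_C - (70q_C) = (162 - 3q_C)q_C - (70q_C).
∂π_C/∂q_C = 92 - 6q_C = 0, so q_C = 46/3.

15.33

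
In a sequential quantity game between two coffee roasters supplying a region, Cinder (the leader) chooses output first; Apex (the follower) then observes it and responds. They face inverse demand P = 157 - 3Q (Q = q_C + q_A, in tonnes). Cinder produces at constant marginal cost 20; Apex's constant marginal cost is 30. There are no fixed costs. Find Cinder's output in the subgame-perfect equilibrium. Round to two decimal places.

24.50

Solve by backward induction. Given q_C, the follower Apex maximises π_A = (157 - 3q_C - 3q_A)q_A - 30q_A.
∂π_A/∂q_A = 127 - 3q_C - 6q_A = 0 gives the reaction function q_A = (127 - 3q_C)/6.
Cinder substitutes q_A(q_C) into its own profit: π_C = q_C(157 - 3q_C - (127 - 3q_C)/2) - 20q_C = (187/2 - (3/2)q_C)q_C - 20q_C.
The leader's first-order condition 147/2 - 3q_C = 0 yields q_C = 49/2.
Then q_A = (127 - 3·(49/2))/6 = 107/12.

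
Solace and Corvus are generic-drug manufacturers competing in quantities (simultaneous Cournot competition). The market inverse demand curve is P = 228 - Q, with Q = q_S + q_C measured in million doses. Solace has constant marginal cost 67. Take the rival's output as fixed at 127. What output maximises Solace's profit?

17

With the rival's output fixed at 127, Solace's profit is π_S = (228 - 127 - q_S)q_S - (67q_S) = (101 - q_S)q_S - (67q_S).
∂π_S/∂q_S = 34 - 2q_S = 0, so q_S = 17.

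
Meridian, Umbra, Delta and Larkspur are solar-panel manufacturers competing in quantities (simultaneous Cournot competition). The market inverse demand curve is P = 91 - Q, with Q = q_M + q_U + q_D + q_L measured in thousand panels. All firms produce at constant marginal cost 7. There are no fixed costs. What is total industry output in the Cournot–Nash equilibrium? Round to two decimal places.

Each firm earns π_i = (91 - Q)q_i - 7q_i.
First-order condition (treating rivals' output as given): 84 - 2q_i - Σ_{j≠i} q_j = 0.
By symmetry each firm produces the same amount; substituting Σ_{j≠i} q_j = 3q_i yields q_i = 84/5.
Total output Q = 84/5 + 84/5 + 84/5 + 84/5 = 336/5.

67.20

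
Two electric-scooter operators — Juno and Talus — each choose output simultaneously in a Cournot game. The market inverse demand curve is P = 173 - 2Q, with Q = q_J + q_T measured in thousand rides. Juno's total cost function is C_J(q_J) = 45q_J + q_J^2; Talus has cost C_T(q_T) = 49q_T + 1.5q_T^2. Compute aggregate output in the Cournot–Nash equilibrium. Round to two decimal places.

Juno's profit: π_J = (173 - 2Q)q_J - (45q_J + q_J²). Setting ∂π_J/∂q_J = 0: 128 - 6q_J - 2(q_T) = 0.
Talus's profit: π_T = (173 - 2Q)q_T - (49q_T + (3/2)q_T²). Setting ∂π_T/∂q_T = 0: 124 - 7q_T - 2(q_J) = 0.
So q_J = (128 - 2q_T)/6 and q_T = (124 - 2q_J)/7.
Solving the pair: q_J = 324/19, q_T = 244/19.
Total output Q = 324/19 + 244/19 = 568/19.

29.89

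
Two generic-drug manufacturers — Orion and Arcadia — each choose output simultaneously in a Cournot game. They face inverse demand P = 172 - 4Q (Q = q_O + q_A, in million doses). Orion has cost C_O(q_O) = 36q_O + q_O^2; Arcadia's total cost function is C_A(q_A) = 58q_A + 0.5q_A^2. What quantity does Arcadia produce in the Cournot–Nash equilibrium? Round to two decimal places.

Orion's profit: π_O = (172 - 4Q)q_O - (36q_O + q_O²). Setting ∂π_O/∂q_O = 0: 136 - 10q_O - 4(q_A) = 0.
Arcadia's profit: π_A = (172 - 4Q)q_A - (58q_A + (1/2)q_A²). Setting ∂π_A/∂q_A = 0: 114 - 9q_A - 4(q_O) = 0.
Rearranging gives the reaction functions q_O = (136 - 4q_A)/10 and q_A = (114 - 4q_O)/9.
Solving the pair: q_O = 384/37, q_A = 298/37.

8.05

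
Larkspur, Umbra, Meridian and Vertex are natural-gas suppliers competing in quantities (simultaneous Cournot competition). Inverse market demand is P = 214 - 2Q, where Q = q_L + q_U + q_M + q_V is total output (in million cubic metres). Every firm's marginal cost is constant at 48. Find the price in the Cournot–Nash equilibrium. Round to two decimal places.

81.20

Each firm earns π_i = (214 - 2Q)q_i - 48q_i.
First-order condition (treating rivals' output as given): 166 - 4q_i - 2·Σ_{j≠i} q_j = 0.
With identical firms every q_j equals q_i, so Σ_{j≠i} q_j = 3q_i and 166 = 10q_i, giving q_i = 83/5.
Total output Q = 332/5, so price P = 214 - 2·(332/5) = 406/5.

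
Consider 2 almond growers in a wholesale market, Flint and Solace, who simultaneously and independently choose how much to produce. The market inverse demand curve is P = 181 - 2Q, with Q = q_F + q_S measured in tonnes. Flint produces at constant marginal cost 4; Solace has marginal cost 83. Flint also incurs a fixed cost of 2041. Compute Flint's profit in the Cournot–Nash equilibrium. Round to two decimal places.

1599.89

Flint's profit: π_F = (181 - 2Q)q_F - (4q_F). Setting ∂π_F/∂q_F = 0: 177 - 4q_F - 2(q_S) = 0.
Solace's first-order condition: 98 - 4q_S - 2(q_F) = 0.
Rearranging gives the reaction functions q_F = (177 - 2q_S)/4 and q_S = (98 - 2q_F)/4.
Solving the pair: q_F = 128/3, q_S = 19/6.
Price P = 181 - 2·(275/6) = 268/3.
Flint's profit: (268/3 - 4)·(128/3) - 2041 = 1599.8889.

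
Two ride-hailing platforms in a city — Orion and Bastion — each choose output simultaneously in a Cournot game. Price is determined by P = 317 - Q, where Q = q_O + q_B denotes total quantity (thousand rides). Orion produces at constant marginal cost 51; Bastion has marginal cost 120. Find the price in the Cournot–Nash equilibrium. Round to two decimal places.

Orion's profit: π_O = (317 - Q)q_O - (51q_O). Setting ∂π_O/∂q_O = 0: 266 - 2q_O - (q_B) = 0.
Bastion's first-order condition: 197 - 2q_B - (q_O) = 0.
So q_O = (266 - q_B)/2 and q_B = (197 - q_O)/2.
Substituting one into the other gives q_O = 335/3 and q_B = 128/3.
Total output Q = 463/3, so price P = 317 - 463/3 = 488/3.

162.67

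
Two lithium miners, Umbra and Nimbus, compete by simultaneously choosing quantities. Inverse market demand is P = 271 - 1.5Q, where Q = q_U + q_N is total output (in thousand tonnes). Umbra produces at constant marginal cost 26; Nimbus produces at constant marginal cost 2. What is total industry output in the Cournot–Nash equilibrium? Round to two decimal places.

114.22

Umbra's profit: π_U = (271 - 1.5Q)q_U - (26q_U). Setting ∂π_U/∂q_U = 0: 245 - 3q_U - (3/2)(q_N) = 0.
Nimbus's profit: π_N = (271 - 1.5Q)q_N - (2q_N). Setting ∂π_N/∂q_N = 0: 269 - 3q_N - (3/2)(q_U) = 0.
Best responses: q_U = (245 - (3/2)q_N)/3, q_N = (269 - (3/2)q_U)/3.
Solving the pair: q_U = 442/9, q_N = 586/9.
Total output Q = 442/9 + 586/9 = 1028/9.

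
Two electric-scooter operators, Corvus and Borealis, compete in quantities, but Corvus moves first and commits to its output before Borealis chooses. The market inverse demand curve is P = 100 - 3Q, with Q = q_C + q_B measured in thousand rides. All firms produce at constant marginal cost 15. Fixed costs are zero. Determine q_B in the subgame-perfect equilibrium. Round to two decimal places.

The follower Borealis best-responds to any q_C: π_B = (100 - 3Q)q_B - 15q_B.
∂π_B/∂q_B = 85 - 3q_C - 6q_B = 0 gives the reaction function q_B = (85 - 3q_C)/6.
The leader anticipates this reaction. Substituting into P = 100 - 3Q gives P = 115/2 - (3/2)q_C, so π_C = (115/2 - (3/2)q_C)q_C - 15q_C.
Leader FOC: 85/2 - 3q_C = 0, so q_C = 85/6.
Then q_B = (85 - 3·(85/6))/6 = 85/12.

7.08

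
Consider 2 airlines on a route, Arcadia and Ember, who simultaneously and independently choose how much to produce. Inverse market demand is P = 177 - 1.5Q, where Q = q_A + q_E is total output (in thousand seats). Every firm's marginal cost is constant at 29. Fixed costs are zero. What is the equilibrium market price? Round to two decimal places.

A representative firm's profit is π_i = q_i(177 - 1.5Q) - 29q_i.
First-order condition (treating rivals' output as given): 148 - 3q_i - (3/2)q_j = 0.
With identical firms every q_j equals q_i, so q_j = q_i and 148 = (9/2)q_i, giving q_i = 296/9.
Total output Q = 592/9, so price P = 177 - (3/2)·(592/9) = 235/3.

78.33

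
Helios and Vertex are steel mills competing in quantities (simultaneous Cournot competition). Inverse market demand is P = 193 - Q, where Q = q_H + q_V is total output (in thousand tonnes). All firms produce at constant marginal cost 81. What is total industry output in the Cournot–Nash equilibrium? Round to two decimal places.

A representative firm's profit is π_i = q_i(193 - Q) - 81q_i.
First-order condition (treating rivals' output as given): 112 - 2q_i - q_j = 0.
By symmetry each firm produces the same amount; substituting q_j = q_i yields q_i = 112/3.
Total output Q = 112/3 + 112/3 = 224/3.

74.67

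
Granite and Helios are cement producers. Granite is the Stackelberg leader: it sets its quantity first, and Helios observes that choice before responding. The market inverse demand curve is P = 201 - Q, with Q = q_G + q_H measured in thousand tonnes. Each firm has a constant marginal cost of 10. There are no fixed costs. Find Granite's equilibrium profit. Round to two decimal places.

The follower Helios best-responds to any q_G: π_H = (201 - Q)q_H - 10q_H.
Follower FOC: 191 - q_G - 2q_H = 0, so q_H(q_G) = (191 - q_G)/2.
The leader anticipates this reaction. Substituting into P = 201 - Q gives P = 211/2 - (1/2)q_G, so π_G = (211/2 - (1/2)q_G)q_G - 10q_G.
The leader's first-order condition 191/2 - q_G = 0 yields q_G = 191/2.
Then q_H = (191 - 191/2)/2 = 191/4.
Price P = 201 - 573/4 = 231/4.
Granite's profit: (231/4 - 10)·(191/2) = 4560.1250.

4560.13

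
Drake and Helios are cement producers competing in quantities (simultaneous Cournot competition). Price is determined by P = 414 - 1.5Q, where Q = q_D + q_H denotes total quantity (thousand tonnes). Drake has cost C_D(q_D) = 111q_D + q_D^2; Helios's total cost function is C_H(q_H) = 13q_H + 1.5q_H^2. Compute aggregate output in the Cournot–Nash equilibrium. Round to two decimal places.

99.71

Drake's profit: π_D = (414 - 1.5Q)q_D - (111q_D + q_D²). Setting ∂π_D/∂q_D = 0: 303 - 5q_D - (3/2)(q_H) = 0.
Helios's first-order condition: 401 - 6q_H - (3/2)(q_D) = 0.
So q_D = (303 - (3/2)q_H)/5 and q_H = (401 - (3/2)q_D)/6.
Substituting one into the other gives q_D = 1622/37 and q_H = 55.8739.
Total output Q = 1622/37 + 55.8739 = 99.7117.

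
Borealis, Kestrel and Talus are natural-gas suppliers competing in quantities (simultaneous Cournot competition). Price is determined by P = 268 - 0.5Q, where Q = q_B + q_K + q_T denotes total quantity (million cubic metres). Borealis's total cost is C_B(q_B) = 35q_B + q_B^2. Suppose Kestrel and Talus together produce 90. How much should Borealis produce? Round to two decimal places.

62.67

With rivals' combined output fixed at 90, Borealis's profit is π_B = (268 - (1/2)·90 - (1/2)q_B)q_B - (35q_B + q_B²) = (223 - (1/2)q_B)q_B - (35q_B + q_B²).
∂π_B/∂q_B = 188 - 3q_B = 0, so q_B = 188/3.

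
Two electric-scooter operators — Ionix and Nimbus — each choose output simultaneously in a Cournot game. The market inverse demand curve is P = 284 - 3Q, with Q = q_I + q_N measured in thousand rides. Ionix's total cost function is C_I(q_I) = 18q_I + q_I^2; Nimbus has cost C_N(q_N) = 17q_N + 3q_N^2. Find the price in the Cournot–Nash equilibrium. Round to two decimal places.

Ionix's profit: π_I = (284 - 3Q)q_I - (18q_I + q_I²). Setting ∂π_I/∂q_I = 0: 266 - 8q_I - 3(q_N) = 0.
Nimbus's first-order condition: 267 - 12q_N - 3(q_I) = 0.
Best responses: q_I = (266 - 3q_N)/8, q_N = (267 - 3q_I)/12.
Solving the pair: q_I = 797/29, q_N = 446/29.
Total output Q = 1243/29, so price P = 284 - 3·(1243/29) = 155.4138.

155.41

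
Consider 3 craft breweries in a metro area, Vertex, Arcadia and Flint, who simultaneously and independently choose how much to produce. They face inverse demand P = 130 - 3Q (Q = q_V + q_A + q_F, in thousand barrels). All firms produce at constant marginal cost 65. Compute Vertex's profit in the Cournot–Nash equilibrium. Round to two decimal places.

A representative firm's profit is π_i = q_i(130 - 3Q) - 65q_i.
First-order condition (treating rivals' output as given): 65 - 6q_i - 3·Σ_{j≠i} q_j = 0.
With identical firms every q_j equals q_i, so Σ_{j≠i} q_j = 2q_i and 65 = 12q_i, giving q_i = 65/12.
Price P = 130 - 3·(65/4) = 325/4.
Vertex's profit: (325/4 - 65)·(65/12) = 88.0208.

88.02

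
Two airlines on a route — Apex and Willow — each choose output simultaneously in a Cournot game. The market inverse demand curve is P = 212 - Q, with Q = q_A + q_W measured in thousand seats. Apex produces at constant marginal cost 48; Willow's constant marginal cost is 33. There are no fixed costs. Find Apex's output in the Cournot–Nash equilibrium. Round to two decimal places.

Apex's profit: π_A = (212 - Q)q_A - (48q_A). Setting ∂π_A/∂q_A = 0: 164 - 2q_A - (q_W) = 0.
Willow's first-order condition: 179 - 2q_W - (q_A) = 0.
Rearranging gives the reaction functions q_A = (164 - q_W)/2 and q_W = (179 - q_A)/2.
Substituting one into the other gives q_A = 149/3 and q_W = 194/3.

49.67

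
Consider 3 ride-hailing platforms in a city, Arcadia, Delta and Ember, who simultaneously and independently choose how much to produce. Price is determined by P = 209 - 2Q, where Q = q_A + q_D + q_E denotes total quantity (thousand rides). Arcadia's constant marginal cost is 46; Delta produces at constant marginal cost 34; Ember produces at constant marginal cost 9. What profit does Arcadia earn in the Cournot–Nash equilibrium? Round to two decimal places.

Arcadia's profit: π_A = (209 - 2Q)q_A - (46q_A). Setting ∂π_A/∂q_A = 0: 163 - 4q_A - 2(q_D + q_E) = 0.
Delta's first-order condition: 175 - 4q_D - 2(q_A + q_E) = 0.
Ember's profit: π_E = (209 - 2Q)q_E - (9q_E). Setting ∂π_E/∂q_E = 0: 200 - 4q_E - 2(q_A + q_D) = 0.
Adding the 3 conditions: 538 − 4Q − 4Q = 0, i.e. Q = 269/4.
Back-substituting: q_A = (163 − 269/2)/2 = 57/4, q_D = (175 − 269/2)/2 = 81/4, q_E = (200 − 269/2)/2 = 131/4.
Price P = 209 - 2·(269/4) = 149/2.
Arcadia's profit: (149/2 - 46)·(57/4) = 406.1250.

406.13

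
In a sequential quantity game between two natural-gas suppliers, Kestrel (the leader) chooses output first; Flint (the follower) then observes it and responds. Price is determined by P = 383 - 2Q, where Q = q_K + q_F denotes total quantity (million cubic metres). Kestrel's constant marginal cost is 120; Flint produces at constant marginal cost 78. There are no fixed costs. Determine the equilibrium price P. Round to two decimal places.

The follower Flint best-responds to any q_K: π_F = (383 - 2Q)q_F - 78q_F.
Setting the follower's marginal profit to zero, 305 - 2q_K - 4q_F = 0, i.e. q_F = (305 - 2q_K)/4.
Kestrel substitutes q_F(q_K) into its own profit: π_K = q_K(383 - 2q_K - (305 - 2q_K)/2) - 120q_K = (461/2 - q_K)q_K - 120q_K.
The leader's first-order condition 221/2 - 2q_K = 0 yields q_K = 221/4.
Then q_F = (305 - 2·(221/4))/4 = 389/8.
Total output Q = 831/8, so price P = 383 - 2·(831/8) = 701/4.

175.25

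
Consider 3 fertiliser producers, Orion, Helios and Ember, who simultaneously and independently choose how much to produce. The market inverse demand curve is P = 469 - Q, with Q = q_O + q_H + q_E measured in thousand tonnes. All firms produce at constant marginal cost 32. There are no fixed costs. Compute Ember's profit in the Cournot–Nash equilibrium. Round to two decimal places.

A representative firm's profit is π_i = q_i(469 - Q) - 32q_i.
First-order condition (treating rivals' output as given): 437 - 2q_i - Σ_{j≠i} q_j = 0.
With identical firms every q_j equals q_i, so Σ_{j≠i} q_j = 2q_i and 437 = 4q_i, giving q_i = 437/4.
Price P = 469 - 1311/4 = 565/4.
Ember's profit: (565/4 - 32)·(437/4) = 11935.5625.

11935.56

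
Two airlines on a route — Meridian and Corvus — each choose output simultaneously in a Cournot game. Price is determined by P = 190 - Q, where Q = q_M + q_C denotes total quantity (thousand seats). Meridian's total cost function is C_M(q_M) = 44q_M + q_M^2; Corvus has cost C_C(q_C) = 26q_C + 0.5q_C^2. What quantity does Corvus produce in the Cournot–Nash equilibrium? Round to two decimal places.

46.36

Meridian's profit: π_M = (190 - Q)q_M - (44q_M + q_M²). Setting ∂π_M/∂q_M = 0: 146 - 4q_M - (q_C) = 0.
Corvus's profit: π_C = (190 - Q)q_C - (26q_C + (1/2)q_C²). Setting ∂π_C/∂q_C = 0: 164 - 3q_C - (q_M) = 0.
Best responses: q_M = (146 - q_C)/4, q_C = (164 - q_M)/3.
Substituting one into the other gives q_M = 274/11 and q_C = 510/11.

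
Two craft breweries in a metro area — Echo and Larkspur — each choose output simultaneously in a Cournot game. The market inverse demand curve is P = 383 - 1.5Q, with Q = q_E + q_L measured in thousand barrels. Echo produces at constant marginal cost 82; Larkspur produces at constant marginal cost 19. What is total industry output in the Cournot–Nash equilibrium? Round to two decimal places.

147.78

Echo's profit: π_E = (383 - 1.5Q)q_E - (82q_E). Setting ∂π_E/∂q_E = 0: 301 - 3q_E - (3/2)(q_L) = 0.
Larkspur's first-order condition: 364 - 3q_L - (3/2)(q_E) = 0.
Best responses: q_E = (301 - (3/2)q_L)/3, q_L = (364 - (3/2)q_E)/3.
Substituting one into the other gives q_E = 476/9 and q_L = 854/9.
Total output Q = 476/9 + 854/9 = 1330/9.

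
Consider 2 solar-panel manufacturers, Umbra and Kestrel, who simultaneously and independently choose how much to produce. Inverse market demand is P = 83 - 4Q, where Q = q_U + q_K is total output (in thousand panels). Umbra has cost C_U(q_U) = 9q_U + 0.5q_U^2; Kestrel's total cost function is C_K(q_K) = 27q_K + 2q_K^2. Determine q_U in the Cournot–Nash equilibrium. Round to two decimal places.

7.22

Umbra's profit: π_U = (83 - 4Q)q_U - (9q_U + (1/2)q_U²). Setting ∂π_U/∂q_U = 0: 74 - 9q_U - 4(q_K) = 0.
Kestrel's first-order condition: 56 - 12q_K - 4(q_U) = 0.
Best responses: q_U = (74 - 4q_K)/9, q_K = (56 - 4q_U)/12.
Substituting one into the other gives q_U = 166/23 and q_K = 52/23.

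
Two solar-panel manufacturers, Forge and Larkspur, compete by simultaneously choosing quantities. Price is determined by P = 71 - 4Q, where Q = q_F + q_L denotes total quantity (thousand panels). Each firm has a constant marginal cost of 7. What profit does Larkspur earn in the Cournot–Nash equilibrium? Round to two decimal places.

113.78

Each firm earns π_i = (71 - 4Q)q_i - 7q_i.
First-order condition (treating rivals' output as given): 64 - 8q_i - 4q_j = 0.
By symmetry each firm produces the same amount; substituting q_j = q_i yields q_i = 64/12 = 16/3.
Price P = 71 - 4·(32/3) = 85/3.
Larkspur's profit: (85/3 - 7)·(16/3) = 1024/9.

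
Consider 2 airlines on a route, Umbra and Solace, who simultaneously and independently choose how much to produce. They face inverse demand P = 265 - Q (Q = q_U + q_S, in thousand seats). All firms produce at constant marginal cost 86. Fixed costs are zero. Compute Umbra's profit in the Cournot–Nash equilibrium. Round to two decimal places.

3560.11

A representative firm's profit is π_i = q_i(265 - Q) - 86q_i.
Setting ∂π_i/∂q_i = 0 with rivals' quantities fixed: 179 - 2q_i - q_j = 0.
By symmetry each firm produces the same amount; substituting q_j = q_i yields q_i = 179/3.
Price P = 265 - 358/3 = 437/3.
Umbra's profit: (437/3 - 86)·(179/3) = 3560.1111.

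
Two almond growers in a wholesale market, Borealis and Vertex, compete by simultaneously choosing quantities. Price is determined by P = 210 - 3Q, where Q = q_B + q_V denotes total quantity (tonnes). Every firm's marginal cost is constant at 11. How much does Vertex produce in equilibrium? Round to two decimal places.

Each firm earns π_i = (210 - 3Q)q_i - 11q_i.
Setting ∂π_i/∂q_i = 0 with rivals' quantities fixed: 199 - 6q_i - 3q_j = 0.
By symmetry each firm produces the same amount; substituting q_j = q_i yields q_i = 199/9.

22.11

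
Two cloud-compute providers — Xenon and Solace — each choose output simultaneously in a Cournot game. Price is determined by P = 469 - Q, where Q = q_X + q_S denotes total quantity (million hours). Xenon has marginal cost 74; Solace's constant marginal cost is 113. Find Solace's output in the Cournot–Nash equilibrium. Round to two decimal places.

Xenon's profit: π_X = (469 - Q)q_X - (74q_X). Setting ∂π_X/∂q_X = 0: 395 - 2q_X - (q_S) = 0.
Solace's profit: π_S = (469 - Q)q_S - (113q_S). Setting ∂π_S/∂q_S = 0: 356 - 2q_S - (q_X) = 0.
Rearranging gives the reaction functions q_X = (395 - q_S)/2 and q_S = (356 - q_X)/2.
Substituting one into the other gives q_X = 434/3 and q_S = 317/3.

105.67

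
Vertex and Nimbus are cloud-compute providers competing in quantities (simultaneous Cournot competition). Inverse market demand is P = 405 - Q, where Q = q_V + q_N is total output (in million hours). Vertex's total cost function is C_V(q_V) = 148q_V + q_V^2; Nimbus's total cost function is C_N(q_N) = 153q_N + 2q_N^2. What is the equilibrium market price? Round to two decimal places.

316.26

Vertex's profit: π_V = (405 - Q)q_V - (148q_V + q_V²). Setting ∂π_V/∂q_V = 0: 257 - 4q_V - (q_N) = 0.
Nimbus's first-order condition: 252 - 6q_N - (q_V) = 0.
Best responses: q_V = (257 - q_N)/4, q_N = (252 - q_V)/6.
Solving the pair: q_V = 1290/23, q_N = 751/23.
Total output Q = 88.7391, so price P = 405 - 88.7391 = 316.2609.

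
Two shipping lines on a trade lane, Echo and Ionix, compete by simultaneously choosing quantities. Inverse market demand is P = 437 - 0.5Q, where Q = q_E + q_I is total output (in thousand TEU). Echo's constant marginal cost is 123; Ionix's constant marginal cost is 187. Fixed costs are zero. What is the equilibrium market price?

249

Echo's profit: π_E = (437 - 0.5Q)q_E - (123q_E). Setting ∂π_E/∂q_E = 0: 314 - q_E - (1/2)(q_I) = 0.
Ionix's first-order condition: 250 - q_I - (1/2)(q_E) = 0.
Best responses: q_E = (314 - (1/2)q_I), q_I = (250 - (1/2)q_E).
Solving the pair: q_E = 252, q_I = 124.
Total output Q = 376, so price P = 437 - (1/2)·376 = 249.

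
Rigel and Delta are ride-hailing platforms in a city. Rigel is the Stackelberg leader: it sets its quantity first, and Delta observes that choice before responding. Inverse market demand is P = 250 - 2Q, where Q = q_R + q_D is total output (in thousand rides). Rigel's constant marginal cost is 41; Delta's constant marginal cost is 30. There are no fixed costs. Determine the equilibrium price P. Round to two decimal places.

90.50

The follower Delta best-responds to any q_R: π_D = (250 - 2Q)q_D - 30q_D.
∂π_D/∂q_D = 220 - 2q_R - 4q_D = 0 gives the reaction function q_D = (220 - 2q_R)/4.
Rigel substitutes q_D(q_R) into its own profit: π_R = q_R(250 - 2q_R - (220 - 2q_R)/2) - 41q_R = (140 - q_R)q_R - 41q_R.
The leader's first-order condition 99 - 2q_R = 0 yields q_R = 99/2.
Then q_D = (220 - 2·(99/2))/4 = 121/4.
Total output Q = 319/4, so price P = 250 - 2·(319/4) = 181/2.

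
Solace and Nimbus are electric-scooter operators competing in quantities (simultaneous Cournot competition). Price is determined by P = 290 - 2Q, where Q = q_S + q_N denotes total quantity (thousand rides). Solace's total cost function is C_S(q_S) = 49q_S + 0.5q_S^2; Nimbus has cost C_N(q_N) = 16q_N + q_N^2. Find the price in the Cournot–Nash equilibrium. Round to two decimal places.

152.62

Solace's profit: π_S = (290 - 2Q)q_S - (49q_S + (1/2)q_S²). Setting ∂π_S/∂q_S = 0: 241 - 5q_S - 2(q_N) = 0.
Nimbus's profit: π_N = (290 - 2Q)q_N - (16q_N + q_N²). Setting ∂π_N/∂q_N = 0: 274 - 6q_N - 2(q_S) = 0.
Best responses: q_S = (241 - 2q_N)/5, q_N = (274 - 2q_S)/6.
Solving the pair: q_S = 449/13, q_N = 444/13.
Total output Q = 893/13, so price P = 290 - 2·(893/13) = 1984/13.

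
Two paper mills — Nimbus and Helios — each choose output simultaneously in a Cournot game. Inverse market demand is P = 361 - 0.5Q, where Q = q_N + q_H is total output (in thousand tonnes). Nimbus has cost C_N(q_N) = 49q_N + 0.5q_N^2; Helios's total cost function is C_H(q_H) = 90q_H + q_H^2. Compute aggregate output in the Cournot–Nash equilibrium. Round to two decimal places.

206.35

Nimbus's profit: π_N = (361 - 0.5Q)q_N - (49q_N + (1/2)q_N²). Setting ∂π_N/∂q_N = 0: 312 - 2q_N - (1/2)(q_H) = 0.
Helios's first-order condition: 271 - 3q_H - (1/2)(q_N) = 0.
Rearranging gives the reaction functions q_N = (312 - (1/2)q_H)/2 and q_H = (271 - (1/2)q_N)/3.
Substituting one into the other gives q_N = 139.2174 and q_H = 1544/23.
Total output Q = 139.2174 + 1544/23 = 206.3478.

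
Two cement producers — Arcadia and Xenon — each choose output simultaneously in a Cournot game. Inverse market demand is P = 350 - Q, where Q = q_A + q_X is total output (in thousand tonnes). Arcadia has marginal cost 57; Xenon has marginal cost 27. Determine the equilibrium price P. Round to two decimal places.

144.67

Arcadia's profit: π_A = (350 - Q)q_A - (57q_A). Setting ∂π_A/∂q_A = 0: 293 - 2q_A - (q_X) = 0.
Xenon's first-order condition: 323 - 2q_X - (q_A) = 0.
So q_A = (293 - q_X)/2 and q_X = (323 - q_A)/2.
Solving the pair: q_A = 263/3, q_X = 353/3.
Total output Q = 616/3, so price P = 350 - 616/3 = 434/3.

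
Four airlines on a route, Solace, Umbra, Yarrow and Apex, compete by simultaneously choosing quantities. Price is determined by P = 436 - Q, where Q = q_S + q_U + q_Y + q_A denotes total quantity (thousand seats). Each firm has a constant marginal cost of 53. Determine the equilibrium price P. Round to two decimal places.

Each firm earns π_i = (436 - Q)q_i - 53q_i.
First-order condition (treating rivals' output as given): 383 - 2q_i - Σ_{j≠i} q_j = 0.
By symmetry each firm produces the same amount; substituting Σ_{j≠i} q_j = 3q_i yields q_i = 383/5.
Total output Q = 1532/5, so price P = 436 - 1532/5 = 648/5.

129.60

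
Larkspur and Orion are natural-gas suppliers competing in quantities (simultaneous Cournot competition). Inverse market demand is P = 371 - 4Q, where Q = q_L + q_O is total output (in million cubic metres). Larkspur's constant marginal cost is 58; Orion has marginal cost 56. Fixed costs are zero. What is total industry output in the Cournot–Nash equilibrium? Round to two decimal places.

Larkspur's profit: π_L = (371 - 4Q)q_L - (58q_L). Setting ∂π_L/∂q_L = 0: 313 - 8q_L - 4(q_O) = 0.
Orion's first-order condition: 315 - 8q_O - 4(q_L) = 0.
Best responses: q_L = (313 - 4q_O)/8, q_O = (315 - 4q_L)/8.
Substituting one into the other gives q_L = 311/12 and q_O = 317/12.
Total output Q = 311/12 + 317/12 = 157/3.

52.33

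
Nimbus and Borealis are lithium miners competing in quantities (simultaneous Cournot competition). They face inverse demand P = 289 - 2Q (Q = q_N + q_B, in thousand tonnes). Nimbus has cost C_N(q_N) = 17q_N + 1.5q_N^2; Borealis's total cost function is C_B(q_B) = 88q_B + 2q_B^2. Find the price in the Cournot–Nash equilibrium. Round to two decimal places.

187.58

Nimbus's profit: π_N = (289 - 2Q)q_N - (17q_N + (3/2)q_N²). Setting ∂π_N/∂q_N = 0: 272 - 7q_N - 2(q_B) = 0.
Borealis's first-order condition: 201 - 8q_B - 2(q_N) = 0.
Rearranging gives the reaction functions q_N = (272 - 2q_B)/7 and q_B = (201 - 2q_N)/8.
Substituting one into the other gives q_N = 887/26 and q_B = 863/52.
Total output Q = 50.7115, so price P = 289 - 2·50.7115 = 187.5769.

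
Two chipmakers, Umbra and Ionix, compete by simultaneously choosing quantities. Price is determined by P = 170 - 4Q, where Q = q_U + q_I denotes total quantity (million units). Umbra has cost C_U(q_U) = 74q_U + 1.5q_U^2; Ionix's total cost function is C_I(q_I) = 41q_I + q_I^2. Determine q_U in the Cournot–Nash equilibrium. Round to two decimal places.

Umbra's profit: π_U = (170 - 4Q)q_U - (74q_U + (3/2)q_U²). Setting ∂π_U/∂q_U = 0: 96 - 11q_U - 4(q_I) = 0.
Ionix's profit: π_I = (170 - 4Q)q_I - (41q_I + q_I²). Setting ∂π_I/∂q_I = 0: 129 - 10q_I - 4(q_U) = 0.
Best responses: q_U = (96 - 4q_I)/11, q_I = (129 - 4q_U)/10.
Substituting one into the other gives q_U = 222/47 and q_I = 1035/94.

4.72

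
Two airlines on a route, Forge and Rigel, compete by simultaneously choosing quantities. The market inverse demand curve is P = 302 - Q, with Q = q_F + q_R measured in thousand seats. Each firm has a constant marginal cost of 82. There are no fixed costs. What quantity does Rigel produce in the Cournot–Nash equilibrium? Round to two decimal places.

73.33

A representative firm's profit is π_i = q_i(302 - Q) - 82q_i.
First-order condition (treating rivals' output as given): 220 - 2q_i - q_j = 0.
With identical firms every q_j equals q_i, so q_j = q_i and 220 = 3q_i, giving q_i = 220/3.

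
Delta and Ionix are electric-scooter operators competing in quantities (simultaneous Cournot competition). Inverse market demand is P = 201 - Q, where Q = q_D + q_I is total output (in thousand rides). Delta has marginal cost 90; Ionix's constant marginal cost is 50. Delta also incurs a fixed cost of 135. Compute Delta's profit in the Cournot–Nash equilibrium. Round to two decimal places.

425.11

Delta's profit: π_D = (201 - Q)q_D - (90q_D). Setting ∂π_D/∂q_D = 0: 111 - 2q_D - (q_I) = 0.
Ionix's profit: π_I = (201 - Q)q_I - (50q_I). Setting ∂π_I/∂q_I = 0: 151 - 2q_I - (q_D) = 0.
Best responses: q_D = (111 - q_I)/2, q_I = (151 - q_D)/2.
Solving the pair: q_D = 71/3, q_I = 191/3.
Price P = 201 - 262/3 = 341/3.
Delta's profit: (341/3 - 90)·(71/3) - 135 = 425.1111.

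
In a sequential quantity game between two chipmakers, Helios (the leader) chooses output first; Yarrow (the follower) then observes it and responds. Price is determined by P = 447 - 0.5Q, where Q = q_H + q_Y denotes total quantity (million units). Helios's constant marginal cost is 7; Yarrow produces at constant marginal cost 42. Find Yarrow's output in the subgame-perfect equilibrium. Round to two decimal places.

167.50

Solve by backward induction. Given q_H, the follower Yarrow maximises π_Y = (447 - (1/2)q_H - (1/2)q_Y)q_Y - 42q_Y.
Setting the follower's marginal profit to zero, 405 - (1/2)q_H - q_Y = 0, i.e. q_Y = (405 - (1/2)q_H).
Helios substitutes q_Y(q_H) into its own profit: π_H = q_H(447 - (1/2)q_H - (405 - (1/2)q_H)/2) - 7q_H = (489/2 - (1/4)q_H)q_H - 7q_H.
Maximising: ∂π_H/∂q_H = 475/2 - (1/2)q_H = 0, giving q_H = 475.
Then q_Y = (405 - (1/2)·475) = 335/2.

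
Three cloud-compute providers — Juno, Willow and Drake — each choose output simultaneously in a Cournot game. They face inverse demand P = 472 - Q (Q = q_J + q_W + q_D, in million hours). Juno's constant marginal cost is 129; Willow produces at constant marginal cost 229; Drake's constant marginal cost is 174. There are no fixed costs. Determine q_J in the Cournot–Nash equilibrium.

122

Juno's profit: π_J = (472 - Q)q_J - (129q_J). Setting ∂π_J/∂q_J = 0: 343 - 2q_J - (q_W + q_D) = 0.
Willow's first-order condition: 243 - 2q_W - (q_J + q_D) = 0.
Drake's profit: π_D = (472 - Q)q_D - (174q_D). Setting ∂π_D/∂q_D = 0: 298 - 2q_D - (q_J + q_W) = 0.
Adding the 3 first-order conditions: 884 − 4Q = 0, so Q = 221.
Back-substituting: q_J = (343 − 221) = 122, q_W = (243 − 221) = 22, q_D = (298 − 221) = 77.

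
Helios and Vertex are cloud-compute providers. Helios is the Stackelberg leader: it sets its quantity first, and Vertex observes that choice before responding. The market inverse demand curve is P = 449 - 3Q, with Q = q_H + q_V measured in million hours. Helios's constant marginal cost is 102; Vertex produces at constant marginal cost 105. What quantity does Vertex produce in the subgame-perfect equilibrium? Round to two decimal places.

28.17

The follower Vertex best-responds to any q_H: π_V = (449 - 3Q)q_V - 105q_V.
Setting the follower's marginal profit to zero, 344 - 3q_H - 6q_V = 0, i.e. q_V = (344 - 3q_H)/6.
The leader anticipates this reaction. Substituting into P = 449 - 3Q gives P = 277 - (3/2)q_H, so π_H = (277 - (3/2)q_H)q_H - 102q_H.
Maximising: ∂π_H/∂q_H = 175 - 3q_H = 0, giving q_H = 175/3.
Then q_V = (344 - 3·(175/3))/6 = 169/6.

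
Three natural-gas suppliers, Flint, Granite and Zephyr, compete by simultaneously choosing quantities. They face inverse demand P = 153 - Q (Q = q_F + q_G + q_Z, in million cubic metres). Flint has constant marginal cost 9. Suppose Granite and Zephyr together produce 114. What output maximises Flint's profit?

15

With rivals' combined output fixed at 114, Flint's profit is π_F = (153 - 114 - q_F)q_F - (9q_F) = (39 - q_F)q_F - (9q_F).
∂π_F/∂q_F = 30 - 2q_F = 0, so q_F = 15.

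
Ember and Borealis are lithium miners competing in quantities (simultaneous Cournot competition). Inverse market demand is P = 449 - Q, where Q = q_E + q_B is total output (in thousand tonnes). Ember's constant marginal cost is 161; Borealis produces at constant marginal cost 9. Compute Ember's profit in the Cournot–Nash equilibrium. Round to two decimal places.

Ember's profit: π_E = (449 - Q)q_E - (161q_E). Setting ∂π_E/∂q_E = 0: 288 - 2q_E - (q_B) = 0.
Borealis's profit: π_B = (449 - Q)q_B - (9q_B). Setting ∂π_B/∂q_B = 0: 440 - 2q_B - (q_E) = 0.
Rearranging gives the reaction functions q_E = (288 - q_B)/2 and q_B = (440 - q_E)/2.
Substituting one into the other gives q_E = 136/3 and q_B = 592/3.
Price P = 449 - 728/3 = 619/3.
Ember's profit: (619/3 - 161)·(136/3) = 2055.1111.

2055.11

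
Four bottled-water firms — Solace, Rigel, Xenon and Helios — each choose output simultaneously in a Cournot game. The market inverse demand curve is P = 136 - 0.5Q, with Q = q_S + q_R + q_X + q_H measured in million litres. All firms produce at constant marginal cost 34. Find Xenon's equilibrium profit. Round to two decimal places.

832.32

Each firm earns π_i = (136 - 0.5Q)q_i - 34q_i.
Setting ∂π_i/∂q_i = 0 with rivals' quantities fixed: 102 - q_i - (1/2)·Σ_{j≠i} q_j = 0.
With identical firms every q_j equals q_i, so Σ_{j≠i} q_j = 3q_i and 102 = (5/2)q_i, giving q_i = 204/5.
Price P = 136 - (1/2)·(816/5) = 272/5.
Xenon's profit: (272/5 - 34)·(204/5) = 832.3200.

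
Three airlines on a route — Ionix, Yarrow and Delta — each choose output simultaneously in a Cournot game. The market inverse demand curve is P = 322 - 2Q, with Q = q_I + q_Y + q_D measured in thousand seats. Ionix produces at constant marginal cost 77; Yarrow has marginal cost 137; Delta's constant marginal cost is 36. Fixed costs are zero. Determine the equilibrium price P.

143

Ionix's profit: π_I = (322 - 2Q)q_I - (77q_I). Setting ∂π_I/∂q_I = 0: 245 - 4q_I - 2(q_Y + q_D) = 0.
Yarrow's first-order condition: 185 - 4q_Y - 2(q_I + q_D) = 0.
Delta's profit: π_D = (322 - 2Q)q_D - (36q_D). Setting ∂π_D/∂q_D = 0: 286 - 4q_D - 2(q_I + q_Y) = 0.
Adding the 3 first-order conditions: 716 − 8Q = 0, so Q = 179/2.
Back-substituting: q_I = (245 − 179)/2 = 33, q_Y = (185 − 179)/2 = 3, q_D = (286 − 179)/2 = 107/2.
Total output Q = 179/2, so price P = 322 - 2·(179/2) = 143.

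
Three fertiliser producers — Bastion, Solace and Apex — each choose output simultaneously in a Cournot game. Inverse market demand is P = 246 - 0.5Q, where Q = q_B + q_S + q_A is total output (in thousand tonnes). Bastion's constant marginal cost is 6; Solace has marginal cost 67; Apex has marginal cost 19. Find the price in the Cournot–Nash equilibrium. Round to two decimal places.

Bastion's profit: π_B = (246 - 0.5Q)q_B - (6q_B). Setting ∂π_B/∂q_B = 0: 240 - q_B - (1/2)(q_S + q_A) = 0.
Solace's first-order condition: 179 - q_S - (1/2)(q_B + q_A) = 0.
Apex's profit: π_A = (246 - 0.5Q)q_A - (19q_A). Setting ∂π_A/∂q_A = 0: 227 - q_A - (1/2)(q_B + q_S) = 0.
Summing all 3 equations gives 646 − 2Q = 0, hence Q = 323.
Back-substituting: q_B = (240 − 323/2)/(1/2) = 157, q_S = (179 − 323/2)/(1/2) = 35, q_A = (227 − 323/2)/(1/2) = 131.
Total output Q = 323, so price P = 246 - (1/2)·323 = 169/2.

84.50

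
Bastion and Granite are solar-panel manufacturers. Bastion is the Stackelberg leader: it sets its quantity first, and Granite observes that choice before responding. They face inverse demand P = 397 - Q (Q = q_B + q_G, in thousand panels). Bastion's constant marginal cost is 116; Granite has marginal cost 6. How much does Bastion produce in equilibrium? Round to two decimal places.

85.50

The follower Granite best-responds to any q_B: π_G = (397 - Q)q_G - 6q_G.
Setting the follower's marginal profit to zero, 391 - q_B - 2q_G = 0, i.e. q_G = (391 - q_B)/2.
The leader anticipates this reaction. Substituting into P = 397 - Q gives P = 403/2 - (1/2)q_B, so π_B = (403/2 - (1/2)q_B)q_B - 116q_B.
The leader's first-order condition 171/2 - q_B = 0 yields q_B = 171/2.
Then q_G = (391 - 171/2)/2 = 611/4.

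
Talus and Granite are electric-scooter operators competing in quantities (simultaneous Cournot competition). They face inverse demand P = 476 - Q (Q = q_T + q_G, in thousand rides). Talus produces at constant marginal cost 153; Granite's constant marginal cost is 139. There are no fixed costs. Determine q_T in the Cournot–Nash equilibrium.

Talus's profit: π_T = (476 - Q)q_T - (153q_T). Setting ∂π_T/∂q_T = 0: 323 - 2q_T - (q_G) = 0.
Granite's profit: π_G = (476 - Q)q_G - (139q_G). Setting ∂π_G/∂q_G = 0: 337 - 2q_G - (q_T) = 0.
Best responses: q_T = (323 - q_G)/2, q_G = (337 - q_T)/2.
Substituting one into the other gives q_T = 103 and q_G = 117.

103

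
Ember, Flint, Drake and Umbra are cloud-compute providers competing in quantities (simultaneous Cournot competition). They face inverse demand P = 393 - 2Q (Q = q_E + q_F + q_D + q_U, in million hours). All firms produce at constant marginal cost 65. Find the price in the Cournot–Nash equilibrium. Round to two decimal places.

Each firm earns π_i = (393 - 2Q)q_i - 65q_i.
Setting ∂π_i/∂q_i = 0 with rivals' quantities fixed: 328 - 4q_i - 2·Σ_{j≠i} q_j = 0.
With identical firms every q_j equals q_i, so Σ_{j≠i} q_j = 3q_i and 328 = 10q_i, giving q_i = 164/5.
Total output Q = 656/5, so price P = 393 - 2·(656/5) = 653/5.

130.60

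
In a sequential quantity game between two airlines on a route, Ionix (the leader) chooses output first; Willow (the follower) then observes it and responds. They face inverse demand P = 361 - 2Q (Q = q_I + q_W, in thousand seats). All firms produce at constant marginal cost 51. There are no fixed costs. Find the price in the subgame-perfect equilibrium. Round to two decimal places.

128.50

Solve by backward induction. Given q_I, the follower Willow maximises π_W = (361 - 2q_I - 2q_W)q_W - 51q_W.
∂π_W/∂q_W = 310 - 2q_I - 4q_W = 0 gives the reaction function q_W = (310 - 2q_I)/4.
The leader anticipates this reaction. Substituting into P = 361 - 2Q gives P = 206 - q_I, so π_I = (206 - q_I)q_I - 51q_I.
The leader's first-order condition 155 - 2q_I = 0 yields q_I = 155/2.
Then q_W = (310 - 2·(155/2))/4 = 155/4.
Total output Q = 465/4, so price P = 361 - 2·(465/4) = 257/2.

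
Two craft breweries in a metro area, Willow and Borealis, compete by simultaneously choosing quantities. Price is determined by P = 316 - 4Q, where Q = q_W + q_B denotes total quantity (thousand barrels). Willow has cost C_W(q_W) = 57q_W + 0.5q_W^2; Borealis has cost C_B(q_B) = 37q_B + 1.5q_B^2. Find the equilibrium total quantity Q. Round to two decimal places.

Willow's profit: π_W = (316 - 4Q)q_W - (57q_W + (1/2)q_W²). Setting ∂π_W/∂q_W = 0: 259 - 9q_W - 4(q_B) = 0.
Borealis's first-order condition: 279 - 11q_B - 4(q_W) = 0.
So q_W = (259 - 4q_B)/9 and q_B = (279 - 4q_W)/11.
Solving the pair: q_W = 1733/83, q_B = 1475/83.
Total output Q = 1733/83 + 1475/83 = 38.6506.

38.65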